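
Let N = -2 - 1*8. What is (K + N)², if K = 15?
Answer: 25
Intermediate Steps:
N = -10 (N = -2 - 8 = -10)
(K + N)² = (15 - 10)² = 5² = 25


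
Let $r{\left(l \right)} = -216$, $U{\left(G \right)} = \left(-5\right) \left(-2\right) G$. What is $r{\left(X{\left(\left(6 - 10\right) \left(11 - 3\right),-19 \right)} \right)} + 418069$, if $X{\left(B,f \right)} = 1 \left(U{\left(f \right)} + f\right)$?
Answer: $417853$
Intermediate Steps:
$U{\left(G \right)} = 10 G$
$X{\left(B,f \right)} = 11 f$ ($X{\left(B,f \right)} = 1 \left(10 f + f\right) = 1 \cdot 11 f = 11 f$)
$r{\left(X{\left(\left(6 - 10\right) \left(11 - 3\right),-19 \right)} \right)} + 418069 = -216 + 418069 = 417853$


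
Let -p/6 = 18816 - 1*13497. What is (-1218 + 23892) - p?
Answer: 54588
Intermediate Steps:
p = -31914 (p = -6*(18816 - 1*13497) = -6*(18816 - 13497) = -6*5319 = -31914)
(-1218 + 23892) - p = (-1218 + 23892) - 1*(-31914) = 22674 + 31914 = 54588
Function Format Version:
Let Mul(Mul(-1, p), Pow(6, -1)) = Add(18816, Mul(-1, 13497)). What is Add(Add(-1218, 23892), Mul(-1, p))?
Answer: 54588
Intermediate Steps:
p = -31914 (p = Mul(-6, Add(18816, Mul(-1, 13497))) = Mul(-6, Add(18816, -13497)) = Mul(-6, 5319) = -31914)
Add(Add(-1218, 23892), Mul(-1, p)) = Add(Add(-1218, 23892), Mul(-1, -31914)) = Add(22674, 31914) = 54588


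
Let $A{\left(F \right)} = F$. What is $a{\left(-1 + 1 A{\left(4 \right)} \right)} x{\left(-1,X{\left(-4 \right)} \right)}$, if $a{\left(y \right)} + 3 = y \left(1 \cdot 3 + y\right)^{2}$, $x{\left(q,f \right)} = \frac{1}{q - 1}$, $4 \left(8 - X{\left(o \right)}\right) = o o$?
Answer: $- \frac{105}{2} \approx -52.5$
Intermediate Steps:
$X{\left(o \right)} = 8 - \frac{o^{2}}{4}$ ($X{\left(o \right)} = 8 - \frac{o o}{4} = 8 - \frac{o^{2}}{4}$)
$x{\left(q,f \right)} = \frac{1}{-1 + q}$
$a{\left(y \right)} = -3 + y \left(3 + y\right)^{2}$ ($a{\left(y \right)} = -3 + y \left(1 \cdot 3 + y\right)^{2} = -3 + y \left(3 + y\right)^{2}$)
$a{\left(-1 + 1 A{\left(4 \right)} \right)} x{\left(-1,X{\left(-4 \right)} \right)} = \frac{-3 + \left(-1 + 1 \cdot 4\right) \left(3 + \left(-1 + 1 \cdot 4\right)\right)^{2}}{-1 - 1} = \frac{-3 + \left(-1 + 4\right) \left(3 + \left(-1 + 4\right)\right)^{2}}{-2} = \left(-3 + 3 \left(3 + 3\right)^{2}\right) \left(- \frac{1}{2}\right) = \left(-3 + 3 \cdot 6^{2}\right) \left(- \frac{1}{2}\right) = \left(-3 + 3 \cdot 36\right) \left(- \frac{1}{2}\right) = \left(-3 + 108\right) \left(- \frac{1}{2}\right) = 105 \left(- \frac{1}{2}\right) = - \frac{105}{2}$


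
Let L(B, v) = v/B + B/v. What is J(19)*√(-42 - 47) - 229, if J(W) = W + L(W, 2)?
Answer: -229 + 1087*I*√89/38 ≈ -229.0 + 269.86*I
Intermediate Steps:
L(B, v) = B/v + v/B
J(W) = 2/W + 3*W/2 (J(W) = W + (W/2 + 2/W) = 2/W + 3*W/2)
J(19)*√(-42 - 47) - 229 = (2/19 + (3/2)*19)*√(-42 - 47) - 229 = (2*(1/19) + 57/2)*√(-89) - 229 = (2/19 + 57/2)*(I*√89) - 229 = 1087*(I*√89)/38 - 229 = 1087*I*√89/38 - 229 = -229 + 1087*I*√89/38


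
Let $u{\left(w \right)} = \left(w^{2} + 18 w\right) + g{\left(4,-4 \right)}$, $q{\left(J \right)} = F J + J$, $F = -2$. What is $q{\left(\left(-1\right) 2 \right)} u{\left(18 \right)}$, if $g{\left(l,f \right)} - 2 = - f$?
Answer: $1308$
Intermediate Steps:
$g{\left(l,f \right)} = 2 - f$
$q{\left(J \right)} = - J$ ($q{\left(J \right)} = - 2 J + J = - J$)
$u{\left(w \right)} = 6 + w^{2} + 18 w$ ($u{\left(w \right)} = \left(w^{2} + 18 w\right) + \left(2 - -4\right) = \left(w^{2} + 18 w\right) + \left(2 + 4\right) = \left(w^{2} + 18 w\right) + 6 = 6 + w^{2} + 18 w$)
$q{\left(\left(-1\right) 2 \right)} u{\left(18 \right)} = - \left(-1\right) 2 \left(6 + 18^{2} + 18 \cdot 18\right) = \left(-1\right) \left(-2\right) \left(6 + 324 + 324\right) = 2 \cdot 654 = 1308$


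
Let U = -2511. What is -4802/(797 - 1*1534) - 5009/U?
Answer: 15749455/1850607 ≈ 8.5104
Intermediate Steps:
-4802/(797 - 1*1534) - 5009/U = -4802/(797 - 1*1534) - 5009/(-2511) = -4802/(797 - 1534) - 5009*(-1/2511) = -4802/(-737) + 5009/2511 = -4802*(-1/737) + 5009/2511 = 4802/737 + 5009/2511 = 15749455/1850607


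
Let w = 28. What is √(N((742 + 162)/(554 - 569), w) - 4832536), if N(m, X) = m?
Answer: 4*I*√67958385/15 ≈ 2198.3*I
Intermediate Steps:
√(N((742 + 162)/(554 - 569), w) - 4832536) = √((742 + 162)/(554 - 569) - 4832536) = √(904/(-15) - 4832536) = √(904*(-1/15) - 4832536) = √(-904/15 - 4832536) = √(-72488944/15) = 4*I*√67958385/15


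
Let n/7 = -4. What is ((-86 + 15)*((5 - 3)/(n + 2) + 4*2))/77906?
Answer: -7313/1012778 ≈ -0.0072207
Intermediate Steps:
n = -28 (n = 7*(-4) = -28)
((-86 + 15)*((5 - 3)/(n + 2) + 4*2))/77906 = ((-86 + 15)*((5 - 3)/(-28 + 2) + 4*2))/77906 = -71*(2/(-26) + 8)*(1/77906) = -71*(2*(-1/26) + 8)*(1/77906) = -71*(-1/13 + 8)*(1/77906) = -71*103/13*(1/77906) = -7313/13*1/77906 = -7313/1012778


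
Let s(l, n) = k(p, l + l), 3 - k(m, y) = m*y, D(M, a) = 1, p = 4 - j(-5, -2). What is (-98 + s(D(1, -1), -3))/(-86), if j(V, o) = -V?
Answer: 93/86 ≈ 1.0814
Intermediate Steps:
p = -1 (p = 4 - (-1)*(-5) = 4 - 1*5 = 4 - 5 = -1)
k(m, y) = 3 - m*y
s(l, n) = 3 + 2*l (s(l, n) = 3 - 1*(-1)*(l + l) = 3 - 1*(-1)*2*l = 3 + 2*l)
(-98 + s(D(1, -1), -3))/(-86) = (-98 + (3 + 2*1))/(-86) = (-98 + (3 + 2))*(-1/86) = (-98 + 5)*(-1/86) = -93*(-1/86) = 93/86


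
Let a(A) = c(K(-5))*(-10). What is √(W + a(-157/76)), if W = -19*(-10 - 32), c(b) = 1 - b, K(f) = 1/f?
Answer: √786 ≈ 28.036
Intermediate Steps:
a(A) = -12 (a(A) = (1 - 1/(-5))*(-10) = (1 - 1*(-⅕))*(-10) = (1 + ⅕)*(-10) = (6/5)*(-10) = -12)
W = 798 (W = -19*(-42) = 798)
√(W + a(-157/76)) = √(798 - 12) = √786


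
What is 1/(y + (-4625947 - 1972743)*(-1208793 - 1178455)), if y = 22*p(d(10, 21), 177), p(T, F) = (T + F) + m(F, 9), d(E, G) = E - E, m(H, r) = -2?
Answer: 1/15752709508970 ≈ 6.3481e-14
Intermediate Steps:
d(E, G) = 0
p(T, F) = -2 + F + T (p(T, F) = (T + F) - 2 = (F + T) - 2 = -2 + F + T)
y = 3850 (y = 22*(-2 + 177 + 0) = 22*175 = 3850)
1/(y + (-4625947 - 1972743)*(-1208793 - 1178455)) = 1/(3850 + (-4625947 - 1972743)*(-1208793 - 1178455)) = 1/(3850 - 6598690*(-2387248)) = 1/(3850 + 15752709505120) = 1/15752709508970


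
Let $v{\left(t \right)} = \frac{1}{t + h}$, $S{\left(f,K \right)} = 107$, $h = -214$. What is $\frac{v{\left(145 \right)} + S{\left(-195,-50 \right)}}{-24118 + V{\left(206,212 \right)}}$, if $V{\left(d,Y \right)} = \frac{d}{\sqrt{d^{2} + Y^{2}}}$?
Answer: $- \frac{3889263615220}{876766042502799} - \frac{760346 \sqrt{21845}}{876766042502799} \approx -0.004436$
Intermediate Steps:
$V{\left(d,Y \right)} = \frac{d}{\sqrt{Y^{2} + d^{2}}}$
$v{\left(t \right)} = \frac{1}{-214 + t}$ ($v{\left(t \right)} = \frac{1}{t - 214} = \frac{1}{-214 + t}$)
$\frac{v{\left(145 \right)} + S{\left(-195,-50 \right)}}{-24118 + V{\left(206,212 \right)}} = \frac{\frac{1}{-214 + 145} + 107}{-24118 + \frac{206}{\sqrt{212^{2} + 206^{2}}}} = \frac{\frac{1}{-69} + 107}{-24118 + \frac{206}{\sqrt{44944 + 42436}}} = \frac{- \frac{1}{69} + 107}{-24118 + \frac{206}{2 \sqrt{21845}}} = \frac{7382}{69 \left(-24118 + 206 \frac{\sqrt{21845}}{43690}\right)} = \frac{7382}{69 \left(-24118 + \frac{103 \sqrt{21845}}{21845}\right)}$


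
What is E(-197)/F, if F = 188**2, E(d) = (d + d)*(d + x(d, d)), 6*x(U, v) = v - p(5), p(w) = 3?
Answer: 136127/53016 ≈ 2.5677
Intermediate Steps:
x(U, v) = -1/2 + v/6 (x(U, v) = (v - 1*3)/6 = (v - 3)/6 = (-3 + v)/6 = -1/2 + v/6)
E(d) = 2*d*(-1/2 + 7*d/6) (E(d) = (d + d)*(d + (-1/2 + d/6)) = (2*d)*(-1/2 + 7*d/6) = 2*d*(-1/2 + 7*d/6))
F = 35344
E(-197)/F = ((1/3)*(-197)*(-3 + 7*(-197)))/35344 = ((1/3)*(-197)*(-3 - 1379))*(1/35344) = ((1/3)*(-197)*(-1382))*(1/35344) = (272254/3)*(1/35344) = 136127/53016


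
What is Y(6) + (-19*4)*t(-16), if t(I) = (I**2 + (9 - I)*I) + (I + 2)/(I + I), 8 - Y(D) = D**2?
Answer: 43531/4 ≈ 10883.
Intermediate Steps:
Y(D) = 8 - D**2
t(I) = I**2 + I*(9 - I) + (2 + I)/(2*I) (t(I) = (I**2 + I*(9 - I)) + (2 + I)/((2*I)) = (I**2 + I*(9 - I)) + (2 + I)*(1/(2*I)) = (I**2 + I*(9 - I)) + (2 + I)/(2*I) = I**2 + I*(9 - I) + (2 + I)/(2*I))
Y(6) + (-19*4)*t(-16) = (8 - 1*6**2) + (-19*4)*(1/2 + 1/(-16) + 9*(-16)) = (8 - 1*36) - 76*(1/2 - 1/16 - 144) = (8 - 36) - 76*(-2297/16) = -28 + 43643/4 = 43531/4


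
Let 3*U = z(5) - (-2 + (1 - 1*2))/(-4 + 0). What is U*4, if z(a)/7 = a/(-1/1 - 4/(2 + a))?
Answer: -1013/33 ≈ -30.697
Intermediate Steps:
z(a) = 7*a/(-1 - 4/(2 + a)) (z(a) = 7*(a/(-1/1 - 4/(2 + a))) = 7*(a/(-1*1 - 4/(2 + a))) = 7*(a/(-1 - 4/(2 + a))) = 7*a/(-1 - 4/(2 + a)))
U = -1013/132 (U = (-7*5*(2 + 5)/(6 + 5) - (-2 + (1 - 1*2))/(-4 + 0))/3 = (-7*5*7/11 - (-2 + (1 - 2))/(-4))/3 = (-7*5*1/11*7 - (-2 - 1)*(-1)/4)/3 = (-245/11 - (-3)*(-1)/4)/3 = (-245/11 - 1*¾)/3 = (-245/11 - ¾)/3 = (⅓)*(-1013/44) = -1013/132 ≈ -7.6742)
U*4 = -1013/132*4 = -1013/33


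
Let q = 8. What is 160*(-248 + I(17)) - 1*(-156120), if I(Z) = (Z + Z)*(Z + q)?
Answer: 252440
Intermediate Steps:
I(Z) = 2*Z*(8 + Z) (I(Z) = (Z + Z)*(Z + 8) = (2*Z)*(8 + Z) = 2*Z*(8 + Z))
160*(-248 + I(17)) - 1*(-156120) = 160*(-248 + 2*17*(8 + 17)) - 1*(-156120) = 160*(-248 + 2*17*25) + 156120 = 160*(-248 + 850) + 156120 = 160*602 + 156120 = 96320 + 156120 = 252440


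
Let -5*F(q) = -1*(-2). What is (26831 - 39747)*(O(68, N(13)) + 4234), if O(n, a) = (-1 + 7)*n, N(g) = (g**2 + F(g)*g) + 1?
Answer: -59956072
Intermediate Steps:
F(q) = -2/5 (F(q) = -(-1)*(-2)/5 = -1/5*2 = -2/5)
N(g) = 1 + g**2 - 2*g/5 (N(g) = (g**2 - 2*g/5) + 1 = 1 + g**2 - 2*g/5)
O(n, a) = 6*n
(26831 - 39747)*(O(68, N(13)) + 4234) = (26831 - 39747)*(6*68 + 4234) = -12916*(408 + 4234) = -12916*4642 = -59956072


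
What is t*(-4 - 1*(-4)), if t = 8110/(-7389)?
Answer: 0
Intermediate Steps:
t = -8110/7389 (t = 8110*(-1/7389) = -8110/7389 ≈ -1.0976)
t*(-4 - 1*(-4)) = -8110*(-4 - 1*(-4))/7389 = -8110*(-4 + 4)/7389 = -8110/7389*0 = 0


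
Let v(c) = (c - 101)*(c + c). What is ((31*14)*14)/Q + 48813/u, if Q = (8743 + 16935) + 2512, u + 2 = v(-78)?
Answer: 772846271/393560590 ≈ 1.9637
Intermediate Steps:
v(c) = 2*c*(-101 + c) (v(c) = (-101 + c)*(2*c) = 2*c*(-101 + c))
u = 27922 (u = -2 + 2*(-78)*(-101 - 78) = -2 + 2*(-78)*(-179) = -2 + 27924 = 27922)
Q = 28190 (Q = 25678 + 2512 = 28190)
((31*14)*14)/Q + 48813/u = ((31*14)*14)/28190 + 48813/27922 = (434*14)*(1/28190) + 48813*(1/27922) = 6076*(1/28190) + 48813/27922 = 3038/14095 + 48813/27922 = 772846271/393560590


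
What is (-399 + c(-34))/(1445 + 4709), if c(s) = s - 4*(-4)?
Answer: -417/6154 ≈ -0.067761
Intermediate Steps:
c(s) = 16 + s (c(s) = s + 16 = 16 + s)
(-399 + c(-34))/(1445 + 4709) = (-399 + (16 - 34))/(1445 + 4709) = (-399 - 18)/6154 = -417*1/6154 = -417/6154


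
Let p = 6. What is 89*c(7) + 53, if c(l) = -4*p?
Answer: -2083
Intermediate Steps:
c(l) = -24 (c(l) = -4*6 = -24)
89*c(7) + 53 = 89*(-24) + 53 = -2136 + 53 = -2083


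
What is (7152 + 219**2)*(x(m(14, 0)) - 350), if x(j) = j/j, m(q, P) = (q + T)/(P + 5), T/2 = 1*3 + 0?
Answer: -19234437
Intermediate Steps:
T = 6 (T = 2*(1*3 + 0) = 2*(3 + 0) = 2*3 = 6)
m(q, P) = (6 + q)/(5 + P) (m(q, P) = (q + 6)/(P + 5) = (6 + q)/(5 + P))
x(j) = 1
(7152 + 219**2)*(x(m(14, 0)) - 350) = (7152 + 219**2)*(1 - 350) = (7152 + 47961)*(-349) = 55113*(-349) = -19234437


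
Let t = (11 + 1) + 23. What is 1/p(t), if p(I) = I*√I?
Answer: √35/1225 ≈ 0.0048295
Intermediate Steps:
t = 35 (t = 12 + 23 = 35)
p(I) = I^(3/2)
1/p(t) = 1/(35^(3/2)) = 1/(35*√35) = √35/1225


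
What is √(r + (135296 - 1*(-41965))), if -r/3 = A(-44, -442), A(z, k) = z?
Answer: √177393 ≈ 421.18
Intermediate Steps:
r = 132 (r = -3*(-44) = 132)
√(r + (135296 - 1*(-41965))) = √(132 + (135296 - 1*(-41965))) = √(132 + (135296 + 41965)) = √(132 + 177261) = √177393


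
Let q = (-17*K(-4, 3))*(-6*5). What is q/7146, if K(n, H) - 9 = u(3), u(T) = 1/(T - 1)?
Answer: 1615/2382 ≈ 0.67800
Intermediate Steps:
u(T) = 1/(-1 + T)
K(n, H) = 19/2 (K(n, H) = 9 + 1/(-1 + 3) = 9 + 1/2 = 9 + ½ = 19/2)
q = 4845 (q = (-17*19/2)*(-6*5) = -323/2*(-30) = 4845)
q/7146 = 4845/7146 = 4845*(1/7146) = 1615/2382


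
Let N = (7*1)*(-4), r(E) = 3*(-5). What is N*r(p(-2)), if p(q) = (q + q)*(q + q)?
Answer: 420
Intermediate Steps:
p(q) = 4*q**2 (p(q) = (2*q)*(2*q) = 4*q**2)
r(E) = -15
N = -28 (N = 7*(-4) = -28)
N*r(p(-2)) = -28*(-15) = 420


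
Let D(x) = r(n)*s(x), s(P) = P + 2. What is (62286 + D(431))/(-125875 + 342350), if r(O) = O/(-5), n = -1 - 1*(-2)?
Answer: 310997/1082375 ≈ 0.28733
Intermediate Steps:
n = 1 (n = -1 + 2 = 1)
s(P) = 2 + P
r(O) = -O/5 (r(O) = O*(-⅕) = -O/5)
D(x) = -⅖ - x/5 (D(x) = (-⅕*1)*(2 + x) = -(2 + x)/5 = -⅖ - x/5)
(62286 + D(431))/(-125875 + 342350) = (62286 + (-⅖ - ⅕*431))/(-125875 + 342350) = (62286 + (-⅖ - 431/5))/216475 = (62286 - 433/5)*(1/216475) = (310997/5)*(1/216475) = 310997/1082375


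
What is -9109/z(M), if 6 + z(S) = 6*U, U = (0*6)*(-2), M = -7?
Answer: 9109/6 ≈ 1518.2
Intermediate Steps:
U = 0 (U = 0*(-2) = 0)
z(S) = -6 (z(S) = -6 + 6*0 = -6 + 0 = -6)
-9109/z(M) = -9109/(-6) = -9109*(-1/6) = 9109/6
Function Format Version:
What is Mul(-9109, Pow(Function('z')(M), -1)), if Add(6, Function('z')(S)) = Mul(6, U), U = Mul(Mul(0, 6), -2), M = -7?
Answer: Rational(9109, 6) ≈ 1518.2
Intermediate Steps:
U = 0 (U = Mul(0, -2) = 0)
Function('z')(S) = -6 (Function('z')(S) = Add(-6, Mul(6, 0)) = Add(-6, 0) = -6)
Mul(-9109, Pow(Function('z')(M), -1)) = Mul(-9109, Pow(-6, -1)) = Mul(-9109, Rational(-1, 6)) = Rational(9109, 6)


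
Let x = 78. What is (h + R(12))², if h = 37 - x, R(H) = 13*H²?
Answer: 3352561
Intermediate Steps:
h = -41 (h = 37 - 1*78 = 37 - 78 = -41)
(h + R(12))² = (-41 + 13*12²)² = (-41 + 13*144)² = (-41 + 1872)² = 1831² = 3352561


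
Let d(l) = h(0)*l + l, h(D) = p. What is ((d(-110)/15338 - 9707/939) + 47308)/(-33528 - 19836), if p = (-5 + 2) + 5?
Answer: -170299672955/192142178262 ≈ -0.88632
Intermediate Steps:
p = 2 (p = -3 + 5 = 2)
h(D) = 2
d(l) = 3*l (d(l) = 2*l + l = 3*l)
((d(-110)/15338 - 9707/939) + 47308)/(-33528 - 19836) = (((3*(-110))/15338 - 9707/939) + 47308)/(-33528 - 19836) = ((-330*1/15338 - 9707*1/939) + 47308)/(-53364) = ((-165/7669 - 9707/939) + 47308)*(-1/53364) = (-74597918/7201191 + 47308)*(-1/53364) = (340599345910/7201191)*(-1/53364) = -170299672955/192142178262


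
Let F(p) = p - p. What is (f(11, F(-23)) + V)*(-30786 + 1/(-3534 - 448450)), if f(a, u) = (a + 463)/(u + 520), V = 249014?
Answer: -180179353514866145/23503168 ≈ -7.6662e+9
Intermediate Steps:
F(p) = 0
f(a, u) = (463 + a)/(520 + u)
(f(11, F(-23)) + V)*(-30786 + 1/(-3534 - 448450)) = ((463 + 11)/(520 + 0) + 249014)*(-30786 + 1/(-3534 - 448450)) = (474/520 + 249014)*(-30786 + 1/(-451984)) = ((1/520)*474 + 249014)*(-30786 - 1/451984) = (237/260 + 249014)*(-13914779425/451984) = (64743877/260)*(-13914779425/451984) = -180179353514866145/23503168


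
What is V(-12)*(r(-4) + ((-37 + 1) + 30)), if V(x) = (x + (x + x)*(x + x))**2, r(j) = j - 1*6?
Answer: -5089536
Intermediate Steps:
r(j) = -6 + j (r(j) = j - 6 = -6 + j)
V(x) = (x + 4*x**2)**2 (V(x) = (x + (2*x)*(2*x))**2 = (x + 4*x**2)**2)
V(-12)*(r(-4) + ((-37 + 1) + 30)) = ((-12)**2*(1 + 4*(-12))**2)*((-6 - 4) + ((-37 + 1) + 30)) = (144*(1 - 48)**2)*(-10 + (-36 + 30)) = (144*(-47)**2)*(-10 - 6) = (144*2209)*(-16) = 318096*(-16) = -5089536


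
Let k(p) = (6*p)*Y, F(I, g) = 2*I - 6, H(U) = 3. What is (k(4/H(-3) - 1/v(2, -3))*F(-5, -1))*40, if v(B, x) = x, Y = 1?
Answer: -6400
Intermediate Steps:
F(I, g) = -6 + 2*I
k(p) = 6*p (k(p) = (6*p)*1 = 6*p)
(k(4/H(-3) - 1/v(2, -3))*F(-5, -1))*40 = ((6*(4/3 - 1/(-3)))*(-6 + 2*(-5)))*40 = ((6*(4*(1/3) - 1*(-1/3)))*(-6 - 10))*40 = ((6*(4/3 + 1/3))*(-16))*40 = ((6*(5/3))*(-16))*40 = (10*(-16))*40 = -160*40 = -6400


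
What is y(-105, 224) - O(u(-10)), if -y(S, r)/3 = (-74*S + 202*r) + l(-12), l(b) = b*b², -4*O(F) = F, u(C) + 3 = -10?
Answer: -615493/4 ≈ -1.5387e+5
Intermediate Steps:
u(C) = -13 (u(C) = -3 - 10 = -13)
O(F) = -F/4
l(b) = b³
y(S, r) = 5184 - 606*r + 222*S (y(S, r) = -3*((-74*S + 202*r) + (-12)³) = -3*((-74*S + 202*r) - 1728) = -3*(-1728 - 74*S + 202*r) = 5184 - 606*r + 222*S)
y(-105, 224) - O(u(-10)) = (5184 - 606*224 + 222*(-105)) - (-1)*(-13)/4 = (5184 - 135744 - 23310) - 1*13/4 = -153870 - 13/4 = -615493/4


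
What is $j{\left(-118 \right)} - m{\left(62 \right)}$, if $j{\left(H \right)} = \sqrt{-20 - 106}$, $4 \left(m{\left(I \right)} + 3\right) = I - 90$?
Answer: $10 + 3 i \sqrt{14} \approx 10.0 + 11.225 i$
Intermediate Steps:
$m{\left(I \right)} = - \frac{51}{2} + \frac{I}{4}$ ($m{\left(I \right)} = -3 + \frac{I - 90}{4} = -3 + \frac{-90 + I}{4} = -3 + \left(- \frac{45}{2} + \frac{I}{4}\right) = - \frac{51}{2} + \frac{I}{4}$)
$j{\left(H \right)} = 3 i \sqrt{14}$ ($j{\left(H \right)} = \sqrt{-126} = 3 i \sqrt{14}$)
$j{\left(-118 \right)} - m{\left(62 \right)} = 3 i \sqrt{14} - \left(- \frac{51}{2} + \frac{1}{4} \cdot 62\right) = 3 i \sqrt{14} - \left(- \frac{51}{2} + \frac{31}{2}\right) = 3 i \sqrt{14} - -10 = 3 i \sqrt{14} + 10 = 10 + 3 i \sqrt{14}$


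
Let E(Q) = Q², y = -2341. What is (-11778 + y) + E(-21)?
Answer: -13678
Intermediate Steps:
(-11778 + y) + E(-21) = (-11778 - 2341) + (-21)² = -14119 + 441 = -13678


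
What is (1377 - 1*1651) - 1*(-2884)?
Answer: 2610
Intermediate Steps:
(1377 - 1*1651) - 1*(-2884) = (1377 - 1651) + 2884 = -274 + 2884 = 2610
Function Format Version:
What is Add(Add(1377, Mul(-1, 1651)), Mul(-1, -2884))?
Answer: 2610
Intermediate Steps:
Add(Add(1377, Mul(-1, 1651)), Mul(-1, -2884)) = Add(Add(1377, -1651), 2884) = Add(-274, 2884) = 2610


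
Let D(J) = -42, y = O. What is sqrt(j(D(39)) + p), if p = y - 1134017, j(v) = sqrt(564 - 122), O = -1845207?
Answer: sqrt(-2979224 + sqrt(442)) ≈ 1726.0*I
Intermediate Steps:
y = -1845207
j(v) = sqrt(442)
p = -2979224 (p = -1845207 - 1134017 = -2979224)
sqrt(j(D(39)) + p) = sqrt(sqrt(442) - 2979224) = sqrt(-2979224 + sqrt(442))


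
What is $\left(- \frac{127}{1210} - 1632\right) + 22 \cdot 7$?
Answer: $- \frac{1788507}{1210} \approx -1478.1$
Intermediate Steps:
$\left(- \frac{127}{1210} - 1632\right) + 22 \cdot 7 = \left(\left(-127\right) \frac{1}{1210} - 1632\right) + 154 = \left(- \frac{127}{1210} - 1632\right) + 154 = - \frac{1974847}{1210} + 154 = - \frac{1788507}{1210}$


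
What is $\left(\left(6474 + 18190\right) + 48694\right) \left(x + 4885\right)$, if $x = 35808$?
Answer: $2985157094$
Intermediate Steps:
$\left(\left(6474 + 18190\right) + 48694\right) \left(x + 4885\right) = \left(\left(6474 + 18190\right) + 48694\right) \left(35808 + 4885\right) = \left(24664 + 48694\right) 40693 = 73358 \cdot 40693 = 2985157094$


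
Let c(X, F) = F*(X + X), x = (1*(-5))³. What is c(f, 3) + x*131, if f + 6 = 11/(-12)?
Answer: -32833/2 ≈ -16417.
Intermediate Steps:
x = -125 (x = (-5)³ = -125)
f = -83/12 (f = -6 + 11/(-12) = -6 + 11*(-1/12) = -6 - 11/12 = -83/12 ≈ -6.9167)
c(X, F) = 2*F*X (c(X, F) = F*(2*X) = 2*F*X)
c(f, 3) + x*131 = 2*3*(-83/12) - 125*131 = -83/2 - 16375 = -32833/2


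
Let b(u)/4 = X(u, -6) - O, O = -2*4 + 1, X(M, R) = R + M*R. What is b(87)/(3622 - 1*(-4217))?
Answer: -2084/7839 ≈ -0.26585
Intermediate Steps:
O = -7 (O = -8 + 1 = -7)
b(u) = 4 - 24*u (b(u) = 4*(-6*(1 + u) - 1*(-7)) = 4*((-6 - 6*u) + 7) = 4*(1 - 6*u) = 4 - 24*u)
b(87)/(3622 - 1*(-4217)) = (4 - 24*87)/(3622 - 1*(-4217)) = (4 - 2088)/(3622 + 4217) = -2084/7839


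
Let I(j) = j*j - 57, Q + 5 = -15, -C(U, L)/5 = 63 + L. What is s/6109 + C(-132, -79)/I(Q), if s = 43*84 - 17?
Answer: 1721805/2095387 ≈ 0.82171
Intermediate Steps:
C(U, L) = -315 - 5*L (C(U, L) = -5*(63 + L) = -315 - 5*L)
s = 3595 (s = 3612 - 17 = 3595)
Q = -20 (Q = -5 - 15 = -20)
I(j) = -57 + j² (I(j) = j² - 57 = -57 + j²)
s/6109 + C(-132, -79)/I(Q) = 3595/6109 + (-315 - 5*(-79))/(-57 + (-20)²) = 3595*(1/6109) + (-315 + 395)/(-57 + 400) = 3595/6109 + 80/343 = 1721805/2095387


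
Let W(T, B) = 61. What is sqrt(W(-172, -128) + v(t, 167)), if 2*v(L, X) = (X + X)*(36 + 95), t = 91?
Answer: sqrt(21938) ≈ 148.11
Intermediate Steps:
v(L, X) = 131*X (v(L, X) = ((X + X)*(36 + 95))/2 = ((2*X)*131)/2 = (262*X)/2 = 131*X)
sqrt(W(-172, -128) + v(t, 167)) = sqrt(61 + 131*167) = sqrt(61 + 21877) = sqrt(21938)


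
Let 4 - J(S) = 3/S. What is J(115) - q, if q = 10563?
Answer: -1214288/115 ≈ -10559.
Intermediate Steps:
J(S) = 4 - 3/S
J(115) - q = (4 - 3/115) - 1*10563 = (4 - 3*1/115) - 10563 = (4 - 3/115) - 10563 = 457/115 - 10563 = -1214288/115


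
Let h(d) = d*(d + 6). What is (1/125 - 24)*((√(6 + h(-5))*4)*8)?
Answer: -95968/125 ≈ -767.74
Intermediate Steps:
h(d) = d*(6 + d)
(1/125 - 24)*((√(6 + h(-5))*4)*8) = (1/125 - 24)*((√(6 - 5*(6 - 5))*4)*8) = (1/125 - 24)*((√(6 - 5*1)*4)*8) = -2999*√(6 - 5)*4*8/125 = -2999*√1*4*8/125 = -2999*1*4*8/125 = -11996*8/125 = -2999/125*32 = -95968/125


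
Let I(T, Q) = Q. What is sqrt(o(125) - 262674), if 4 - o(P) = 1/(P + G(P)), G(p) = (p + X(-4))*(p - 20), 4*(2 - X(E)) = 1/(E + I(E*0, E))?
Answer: I*sqrt(1950169046342206)/86165 ≈ 512.51*I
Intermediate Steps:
X(E) = 2 - 1/(8*E) (X(E) = 2 - 1/(4*(E + E)) = 2 - 1/(2*E)/4 = 2 - 1/(8*E))
G(p) = (-20 + p)*(65/32 + p) (G(p) = (p + (2 - 1/8/(-4)))*(p - 20) = (p + (2 - 1/8*(-1/4)))*(-20 + p) = (p + (2 + 1/32))*(-20 + p) = (p + 65/32)*(-20 + p) = (65/32 + p)*(-20 + p) = (-20 + p)*(65/32 + p))
o(P) = 4 - 1/(-325/8 + P**2 - 543*P/32) (o(P) = 4 - 1/(P + (-325/8 + P**2 - 575*P/32)) = 4 - 1/(-325/8 + P**2 - 543*P/32))
sqrt(o(125) - 262674) = sqrt(4*(1308 - 32*125**2 + 543*125)/(1300 - 32*125**2 + 543*125) - 262674) = sqrt(4*(1308 - 32*15625 + 67875)/(1300 - 32*15625 + 67875) - 262674) = sqrt(4*(1308 - 500000 + 67875)/(1300 - 500000 + 67875) - 262674) = sqrt(4*(-430817)/(-430825) - 262674) = sqrt(4*(-1/430825)*(-430817) - 262674) = sqrt(1723268/430825 - 262674) = sqrt(-113164802782/430825) = I*sqrt(1950169046342206)/86165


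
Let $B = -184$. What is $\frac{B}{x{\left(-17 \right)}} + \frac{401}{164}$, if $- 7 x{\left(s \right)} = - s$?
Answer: $\frac{218049}{2788} \approx 78.21$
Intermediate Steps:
$x{\left(s \right)} = \frac{s}{7}$ ($x{\left(s \right)} = - \frac{\left(-1\right) s}{7} = \frac{s}{7}$)
$\frac{B}{x{\left(-17 \right)}} + \frac{401}{164} = - \frac{184}{\frac{1}{7} \left(-17\right)} + \frac{401}{164} = - \frac{184}{- \frac{17}{7}} + 401 \cdot \frac{1}{164} = \left(-184\right) \left(- \frac{7}{17}\right) + \frac{401}{164} = \frac{1288}{17} + \frac{401}{164} = \frac{218049}{2788}$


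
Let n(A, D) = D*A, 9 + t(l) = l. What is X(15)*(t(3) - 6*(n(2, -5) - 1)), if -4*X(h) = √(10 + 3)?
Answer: -15*√13 ≈ -54.083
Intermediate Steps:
X(h) = -√13/4 (X(h) = -√(10 + 3)/4 = -√13/4)
t(l) = -9 + l
n(A, D) = A*D
X(15)*(t(3) - 6*(n(2, -5) - 1)) = (-√13/4)*((-9 + 3) - 6*(2*(-5) - 1)) = (-√13/4)*(-6 - 6*(-10 - 1)) = (-√13/4)*(-6 - 6*(-11)) = (-√13/4)*(-6 + 66) = -√13/4*60 = -15*√13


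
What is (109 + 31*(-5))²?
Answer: 2116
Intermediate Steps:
(109 + 31*(-5))² = (109 - 155)² = (-46)² = 2116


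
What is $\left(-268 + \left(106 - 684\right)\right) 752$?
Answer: $-636192$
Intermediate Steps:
$\left(-268 + \left(106 - 684\right)\right) 752 = \left(-268 - 578\right) 752 = \left(-846\right) 752 = -636192$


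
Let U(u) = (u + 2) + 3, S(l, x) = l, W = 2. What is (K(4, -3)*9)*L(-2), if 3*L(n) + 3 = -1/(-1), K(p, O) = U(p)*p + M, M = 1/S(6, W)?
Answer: -217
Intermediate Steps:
U(u) = 5 + u (U(u) = (2 + u) + 3 = 5 + u)
M = 1/6 ≈ 0.16667
K(p, O) = 1/6 + p*(5 + p) (K(p, O) = (5 + p)*p + 1/6 = p*(5 + p) + 1/6 = 1/6 + p*(5 + p))
L(n) = -2/3 (L(n) = -1 + (-1/(-1))/3 = -1 + (-1*(-1))/3 = -1 + (1/3)*1 = -1 + 1/3 = -2/3)
(K(4, -3)*9)*L(-2) = ((1/6 + 4*(5 + 4))*9)*(-2/3) = ((1/6 + 4*9)*9)*(-2/3) = ((1/6 + 36)*9)*(-2/3) = ((217/6)*9)*(-2/3) = (651/2)*(-2/3) = -217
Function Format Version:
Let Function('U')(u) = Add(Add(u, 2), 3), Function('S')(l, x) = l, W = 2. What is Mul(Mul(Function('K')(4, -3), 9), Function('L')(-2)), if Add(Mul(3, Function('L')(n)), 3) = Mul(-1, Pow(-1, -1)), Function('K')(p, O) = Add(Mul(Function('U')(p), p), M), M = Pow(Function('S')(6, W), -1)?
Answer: -217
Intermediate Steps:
Function('U')(u) = Add(5, u) (Function('U')(u) = Add(Add(2, u), 3) = Add(5, u))
M = Rational(1, 6) (M = Pow(6, -1) = Rational(1, 6) ≈ 0.16667)
Function('K')(p, O) = Add(Rational(1, 6), Mul(p, Add(5, p))) (Function('K')(p, O) = Add(Mul(Add(5, p), p), Rational(1, 6)) = Add(Mul(p, Add(5, p)), Rational(1, 6)) = Add(Rational(1, 6), Mul(p, Add(5, p))))
Function('L')(n) = Rational(-2, 3) (Function('L')(n) = Add(-1, Mul(Rational(1, 3), Mul(-1, Pow(-1, -1)))) = Add(-1, Mul(Rational(1, 3), Mul(-1, -1))) = Add(-1, Mul(Rational(1, 3), 1)) = Add(-1, Rational(1, 3)) = Rational(-2, 3))
Mul(Mul(Function('K')(4, -3), 9), Function('L')(-2)) = Mul(Mul(Add(Rational(1, 6), Mul(4, Add(5, 4))), 9), Rational(-2, 3)) = Mul(Mul(Add(Rational(1, 6), Mul(4, 9)), 9), Rational(-2, 3)) = Mul(Mul(Add(Rational(1, 6), 36), 9), Rational(-2, 3)) = Mul(Mul(Rational(217, 6), 9), Rational(-2, 3)) = Mul(Rational(651, 2), Rational(-2, 3)) = -217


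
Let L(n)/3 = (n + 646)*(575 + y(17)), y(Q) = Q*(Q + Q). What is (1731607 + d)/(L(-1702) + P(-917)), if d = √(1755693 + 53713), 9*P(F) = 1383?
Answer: -5194821/10957651 - 3*√1809406/10957651 ≈ -0.47445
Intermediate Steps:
y(Q) = 2*Q² (y(Q) = Q*(2*Q) = 2*Q²)
P(F) = 461/3 (P(F) = (⅑)*1383 = 461/3)
L(n) = 2234514 + 3459*n (L(n) = 3*((n + 646)*(575 + 2*17²)) = 3*((646 + n)*(575 + 2*289)) = 3*((646 + n)*(575 + 578)) = 3*((646 + n)*1153) = 3*(744838 + 1153*n) = 2234514 + 3459*n)
d = √1809406 ≈ 1345.1
(1731607 + d)/(L(-1702) + P(-917)) = (1731607 + √1809406)/((2234514 + 3459*(-1702)) + 461/3) = (1731607 + √1809406)/((2234514 - 5887218) + 461/3) = (1731607 + √1809406)/(-3652704 + 461/3) = (1731607 + √1809406)/(-10957651/3) = (1731607 + √1809406)*(-3/10957651) = -5194821/10957651 - 3*√1809406/10957651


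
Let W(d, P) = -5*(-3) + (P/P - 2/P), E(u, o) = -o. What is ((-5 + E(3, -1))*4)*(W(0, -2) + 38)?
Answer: -880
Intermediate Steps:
W(d, P) = 16 - 2/P (W(d, P) = 15 + (1 - 2/P) = 16 - 2/P)
((-5 + E(3, -1))*4)*(W(0, -2) + 38) = ((-5 - 1*(-1))*4)*((16 - 2/(-2)) + 38) = ((-5 + 1)*4)*((16 - 2*(-½)) + 38) = (-4*4)*((16 + 1) + 38) = -16*(17 + 38) = -16*55 = -880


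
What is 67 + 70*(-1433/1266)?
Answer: -7744/633 ≈ -12.234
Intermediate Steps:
67 + 70*(-1433/1266) = 67 - 50155/633 = -7744/633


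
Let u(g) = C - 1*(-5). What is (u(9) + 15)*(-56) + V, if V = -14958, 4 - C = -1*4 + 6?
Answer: -16190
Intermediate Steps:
C = 2 (C = 4 - (-1*4 + 6) = 4 - (-4 + 6) = 4 - 1*2 = 4 - 2 = 2)
u(g) = 7 (u(g) = 2 - 1*(-5) = 2 + 5 = 7)
(u(9) + 15)*(-56) + V = (7 + 15)*(-56) - 14958 = 22*(-56) - 14958 = -1232 - 14958 = -16190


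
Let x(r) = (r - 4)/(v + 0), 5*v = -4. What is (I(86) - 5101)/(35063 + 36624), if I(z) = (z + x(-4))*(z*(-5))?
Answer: -46381/71687 ≈ -0.64699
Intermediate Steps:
v = -⅘ (v = (⅕)*(-4) = -⅘ ≈ -0.80000)
x(r) = 5 - 5*r/4 (x(r) = (r - 4)/(-⅘ + 0) = (-4 + r)/(-⅘) = (-4 + r)*(-5/4) = 5 - 5*r/4)
I(z) = -5*z*(10 + z) (I(z) = (z + (5 - 5/4*(-4)))*(z*(-5)) = (z + (5 + 5))*(-5*z) = (z + 10)*(-5*z) = (10 + z)*(-5*z) = -5*z*(10 + z))
(I(86) - 5101)/(35063 + 36624) = (-5*86*(10 + 86) - 5101)/(35063 + 36624) = (-5*86*96 - 5101)/71687 = (-41280 - 5101)*(1/71687) = -46381*1/71687 = -46381/71687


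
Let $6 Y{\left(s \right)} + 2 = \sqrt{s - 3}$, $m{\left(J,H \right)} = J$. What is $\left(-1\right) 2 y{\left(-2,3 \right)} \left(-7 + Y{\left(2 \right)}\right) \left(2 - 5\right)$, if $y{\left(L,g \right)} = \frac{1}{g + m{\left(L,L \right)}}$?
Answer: $-44 + i \approx -44.0 + 1.0 i$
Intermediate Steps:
$Y{\left(s \right)} = - \frac{1}{3} + \frac{\sqrt{-3 + s}}{6}$ ($Y{\left(s \right)} = - \frac{1}{3} + \frac{\sqrt{s - 3}}{6} = - \frac{1}{3} + \frac{\sqrt{-3 + s}}{6}$)
$y{\left(L,g \right)} = \frac{1}{L + g}$ ($y{\left(L,g \right)} = \frac{1}{g + L} = \frac{1}{L + g}$)
$\left(-1\right) 2 y{\left(-2,3 \right)} \left(-7 + Y{\left(2 \right)}\right) \left(2 - 5\right) = \frac{\left(-1\right) 2}{-2 + 3} \left(-7 - \left(\frac{1}{3} - \frac{\sqrt{-3 + 2}}{6}\right)\right) \left(2 - 5\right) = - \frac{2}{1} \left(-7 - \left(\frac{1}{3} - \frac{\sqrt{-1}}{6}\right)\right) \left(-3\right) = \left(-2\right) 1 \left(-7 - \left(\frac{1}{3} - \frac{i}{6}\right)\right) \left(-3\right) = - 2 \left(- \frac{22}{3} + \frac{i}{6}\right) \left(-3\right) = - 2 \left(22 - \frac{i}{2}\right) = -44 + i$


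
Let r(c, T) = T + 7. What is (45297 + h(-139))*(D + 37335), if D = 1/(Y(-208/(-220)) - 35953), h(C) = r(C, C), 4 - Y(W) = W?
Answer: 3334103636303850/1977247 ≈ 1.6862e+9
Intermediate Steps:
Y(W) = 4 - W
r(c, T) = 7 + T
h(C) = 7 + C
D = -55/1977247 (D = 1/((4 - (-208)/(-220)) - 35953) = 1/((4 - (-208)*(-1)/220) - 35953) = 1/((4 - 1*52/55) - 35953) = 1/((4 - 52/55) - 35953) = 1/(168/55 - 35953) = 1/(-1977247/55) = -55/1977247 ≈ -2.7816e-5)
(45297 + h(-139))*(D + 37335) = (45297 + (7 - 139))*(-55/1977247 + 37335) = (45297 - 132)*(73820516690/1977247) = 45165*(73820516690/1977247) = 3334103636303850/1977247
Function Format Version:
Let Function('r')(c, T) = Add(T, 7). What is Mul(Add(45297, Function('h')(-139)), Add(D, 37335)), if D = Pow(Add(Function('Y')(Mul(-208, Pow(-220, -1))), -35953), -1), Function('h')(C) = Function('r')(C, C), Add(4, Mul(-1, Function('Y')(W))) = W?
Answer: Rational(3334103636303850, 1977247) ≈ 1.6862e+9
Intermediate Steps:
Function('Y')(W) = Add(4, Mul(-1, W))
Function('r')(c, T) = Add(7, T)
Function('h')(C) = Add(7, C)
D = Rational(-55, 1977247) (D = Pow(Add(Add(4, Mul(-1, Mul(-208, Pow(-220, -1)))), -35953), -1) = Pow(Add(Add(4, Mul(-1, Mul(-208, Rational(-1, 220)))), -35953), -1) = Pow(Add(Add(4, Mul(-1, Rational(52, 55))), -35953), -1) = Pow(Add(Add(4, Rational(-52, 55)), -35953), -1) = Pow(Add(Rational(168, 55), -35953), -1) = Pow(Rational(-1977247, 55), -1) = Rational(-55, 1977247) ≈ -2.7816e-5)
Mul(Add(45297, Function('h')(-139)), Add(D, 37335)) = Mul(Add(45297, Add(7, -139)), Add(Rational(-55, 1977247), 37335)) = Mul(Add(45297, -132), Rational(73820516690, 1977247)) = Mul(45165, Rational(73820516690, 1977247)) = Rational(3334103636303850, 1977247)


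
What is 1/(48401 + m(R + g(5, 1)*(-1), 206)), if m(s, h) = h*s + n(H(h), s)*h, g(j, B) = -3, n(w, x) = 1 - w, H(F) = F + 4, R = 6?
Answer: 1/7201 ≈ 0.00013887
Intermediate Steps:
H(F) = 4 + F
m(s, h) = h*s + h*(-3 - h) (m(s, h) = h*s + (1 - (4 + h))*h = h*s + (1 + (-4 - h))*h = h*s + (-3 - h)*h = h*s + h*(-3 - h))
1/(48401 + m(R + g(5, 1)*(-1), 206)) = 1/(48401 + 206*(-3 + (6 - 3*(-1)) - 1*206)) = 1/(48401 + 206*(-3 + (6 + 3) - 206)) = 1/(48401 + 206*(-3 + 9 - 206)) = 1/(48401 + 206*(-200)) = 1/(48401 - 41200) = 1/7201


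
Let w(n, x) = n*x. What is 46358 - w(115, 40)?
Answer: 41758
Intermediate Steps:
46358 - w(115, 40) = 46358 - 115*40 = 46358 - 1*4600 = 46358 - 4600 = 41758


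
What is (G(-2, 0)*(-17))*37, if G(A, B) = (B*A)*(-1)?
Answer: 0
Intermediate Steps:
G(A, B) = -A*B (G(A, B) = (A*B)*(-1) = -A*B)
(G(-2, 0)*(-17))*37 = (-1*(-2)*0*(-17))*37 = (0*(-17))*37 = 0*37 = 0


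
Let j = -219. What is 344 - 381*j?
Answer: 83783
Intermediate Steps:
344 - 381*j = 344 - 381*(-219) = 344 + 83439 = 83783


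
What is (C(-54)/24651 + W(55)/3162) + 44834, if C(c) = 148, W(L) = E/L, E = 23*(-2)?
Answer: 2912210103889/64955385 ≈ 44834.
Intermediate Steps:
E = -46
W(L) = -46/L
(C(-54)/24651 + W(55)/3162) + 44834 = (148/24651 - 46/55/3162) + 44834 = (148*(1/24651) - 46*1/55*(1/3162)) + 44834 = (148/24651 - 46/55*1/3162) + 44834 = (148/24651 - 23/86955) + 44834 = 372799/64955385 + 44834 = 2912210103889/64955385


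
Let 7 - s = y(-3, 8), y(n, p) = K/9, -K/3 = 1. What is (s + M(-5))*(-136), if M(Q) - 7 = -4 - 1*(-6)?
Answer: -6664/3 ≈ -2221.3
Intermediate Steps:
K = -3 (K = -3*1 = -3)
M(Q) = 9 (M(Q) = 7 + (-4 - 1*(-6)) = 7 + (-4 + 6) = 7 + 2 = 9)
y(n, p) = -⅓ (y(n, p) = -3/9 = -3*⅑ = -⅓)
s = 22/3 (s = 7 - 1*(-⅓) = 7 + ⅓ = 22/3 ≈ 7.3333)
(s + M(-5))*(-136) = (22/3 + 9)*(-136) = (49/3)*(-136) = -6664/3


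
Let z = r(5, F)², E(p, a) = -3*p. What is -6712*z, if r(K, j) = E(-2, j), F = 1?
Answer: -241632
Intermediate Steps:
r(K, j) = 6 (r(K, j) = -3*(-2) = 6)
z = 36 (z = 6² = 36)
-6712*z = -6712*36 = -241632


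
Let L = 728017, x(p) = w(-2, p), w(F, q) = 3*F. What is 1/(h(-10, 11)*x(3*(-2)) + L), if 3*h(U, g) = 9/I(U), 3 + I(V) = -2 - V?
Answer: 5/3640067 ≈ 1.3736e-6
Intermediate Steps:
I(V) = -5 - V (I(V) = -3 + (-2 - V) = -5 - V)
x(p) = -6 (x(p) = 3*(-2) = -6)
h(U, g) = 3/(-5 - U) (h(U, g) = (9/(-5 - U))/3 = 3/(-5 - U))
1/(h(-10, 11)*x(3*(-2)) + L) = 1/(-3/(5 - 10)*(-6) + 728017) = 1/(-3/(-5)*(-6) + 728017) = 1/(-3*(-⅕)*(-6) + 728017) = 1/((⅗)*(-6) + 728017) = 1/(-18/5 + 728017) = 1/(3640067/5) = 5/3640067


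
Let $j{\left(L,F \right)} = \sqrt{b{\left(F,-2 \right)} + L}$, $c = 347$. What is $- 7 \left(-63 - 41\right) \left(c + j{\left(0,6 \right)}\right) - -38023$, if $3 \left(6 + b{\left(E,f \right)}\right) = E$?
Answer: $290639 + 1456 i \approx 2.9064 \cdot 10^{5} + 1456.0 i$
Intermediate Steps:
$b{\left(E,f \right)} = -6 + \frac{E}{3}$
$j{\left(L,F \right)} = \sqrt{-6 + L + \frac{F}{3}}$ ($j{\left(L,F \right)} = \sqrt{\left(-6 + \frac{F}{3}\right) + L} = \sqrt{-6 + L + \frac{F}{3}}$)
$- 7 \left(-63 - 41\right) \left(c + j{\left(0,6 \right)}\right) - -38023 = - 7 \left(-63 - 41\right) \left(347 + \frac{\sqrt{-54 + 3 \cdot 6 + 9 \cdot 0}}{3}\right) - -38023 = - 7 \left(- 104 \left(347 + \frac{\sqrt{-54 + 18 + 0}}{3}\right)\right) + 38023 = - 7 \left(- 104 \left(347 + \frac{\sqrt{-36}}{3}\right)\right) + 38023 = - 7 \left(- 104 \left(347 + \frac{6 i}{3}\right)\right) + 38023 = - 7 \left(- 104 \left(347 + 2 i\right)\right) + 38023 = - 7 \left(-36088 - 208 i\right) + 38023 = \left(252616 + 1456 i\right) + 38023 = 290639 + 1456 i$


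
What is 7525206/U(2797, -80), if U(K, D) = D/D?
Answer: 7525206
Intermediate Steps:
U(K, D) = 1
7525206/U(2797, -80) = 7525206/1 = 7525206*1 = 7525206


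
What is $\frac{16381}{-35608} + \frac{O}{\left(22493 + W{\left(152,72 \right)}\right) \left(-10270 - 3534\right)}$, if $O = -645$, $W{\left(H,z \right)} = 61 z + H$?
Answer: $- \frac{1528418335957}{3322393294696} \approx -0.46004$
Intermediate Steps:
$W{\left(H,z \right)} = H + 61 z$
$\frac{16381}{-35608} + \frac{O}{\left(22493 + W{\left(152,72 \right)}\right) \left(-10270 - 3534\right)} = \frac{16381}{-35608} - \frac{645}{\left(22493 + \left(152 + 61 \cdot 72\right)\right) \left(-10270 - 3534\right)} = 16381 \left(- \frac{1}{35608}\right) - \frac{645}{\left(22493 + \left(152 + 4392\right)\right) \left(-13804\right)} = - \frac{16381}{35608} - \frac{645}{\left(22493 + 4544\right) \left(-13804\right)} = - \frac{16381}{35608} - \frac{645}{27037 \left(-13804\right)} = - \frac{16381}{35608} - \frac{645}{-373218748} = - \frac{16381}{35608} - - \frac{645}{373218748} = - \frac{16381}{35608} + \frac{645}{373218748} = - \frac{1528418335957}{3322393294696}$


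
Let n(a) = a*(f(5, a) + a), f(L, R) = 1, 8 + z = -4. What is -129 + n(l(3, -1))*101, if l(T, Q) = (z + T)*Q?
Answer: 8961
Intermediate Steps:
z = -12 (z = -8 - 4 = -12)
l(T, Q) = Q*(-12 + T) (l(T, Q) = (-12 + T)*Q = Q*(-12 + T))
n(a) = a*(1 + a)
-129 + n(l(3, -1))*101 = -129 + ((-(-12 + 3))*(1 - (-12 + 3)))*101 = -129 + ((-1*(-9))*(1 - 1*(-9)))*101 = -129 + (9*(1 + 9))*101 = -129 + (9*10)*101 = -129 + 90*101 = -129 + 9090 = 8961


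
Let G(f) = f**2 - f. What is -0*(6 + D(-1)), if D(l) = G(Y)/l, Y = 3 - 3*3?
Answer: 0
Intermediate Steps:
Y = -6 (Y = 3 - 1*9 = 3 - 9 = -6)
D(l) = 42/l (D(l) = (-6*(-1 - 6))/l = (-6*(-7))/l = 42/l)
-0*(6 + D(-1)) = -0*(6 + 42/(-1)) = -0*(6 + 42*(-1)) = -0*(6 - 42) = -0*(-36) = -1819*0 = 0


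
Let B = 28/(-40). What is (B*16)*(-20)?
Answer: 224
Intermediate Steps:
B = -7/10 (B = 28*(-1/40) = -7/10 ≈ -0.70000)
(B*16)*(-20) = -7/10*16*(-20) = -56/5*(-20) = 224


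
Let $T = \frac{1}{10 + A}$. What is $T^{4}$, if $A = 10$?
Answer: $\frac{1}{160000} \approx 6.25 \cdot 10^{-6}$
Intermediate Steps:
$T = \frac{1}{20}$ ($T = \frac{1}{10 + 10} = \frac{1}{20} \approx 0.05$)
$T^{4} = \left(\frac{1}{20}\right)^{4} = \frac{1}{160000}$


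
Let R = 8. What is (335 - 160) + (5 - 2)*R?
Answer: 199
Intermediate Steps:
(335 - 160) + (5 - 2)*R = (335 - 160) + (5 - 2)*8 = 175 + 3*8 = 175 + 24 = 199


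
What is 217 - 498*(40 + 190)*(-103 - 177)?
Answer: 32071417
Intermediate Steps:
217 - 498*(40 + 190)*(-103 - 177) = 217 - 114540*(-280) = 217 - 498*(-64400) = 217 + 32071200 = 32071417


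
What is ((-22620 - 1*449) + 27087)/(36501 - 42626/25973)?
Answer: 104359514/947997847 ≈ 0.11008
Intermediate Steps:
((-22620 - 1*449) + 27087)/(36501 - 42626/25973) = ((-22620 - 449) + 27087)/(36501 - 42626*1/25973) = (-23069 + 27087)/(36501 - 42626/25973) = 4018/(947997847/25973) = 4018*(25973/947997847) = 104359514/947997847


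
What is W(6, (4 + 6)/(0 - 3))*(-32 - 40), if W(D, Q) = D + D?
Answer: -864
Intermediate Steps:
W(D, Q) = 2*D
W(6, (4 + 6)/(0 - 3))*(-32 - 40) = (2*6)*(-32 - 40) = 12*(-72) = -864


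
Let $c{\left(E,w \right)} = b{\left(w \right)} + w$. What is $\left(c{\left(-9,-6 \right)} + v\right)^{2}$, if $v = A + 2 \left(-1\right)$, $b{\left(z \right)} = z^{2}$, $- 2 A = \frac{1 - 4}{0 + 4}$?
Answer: $\frac{51529}{64} \approx 805.14$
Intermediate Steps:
$A = \frac{3}{8}$ ($A = - \frac{\left(1 - 4\right) \frac{1}{0 + 4}}{2} = - \frac{\left(-3\right) \frac{1}{4}}{2} = \left(- \frac{1}{2}\right) \left(- \frac{3}{4}\right) = \frac{3}{8} \approx 0.375$)
$c{\left(E,w \right)} = w + w^{2}$ ($c{\left(E,w \right)} = w^{2} + w = w + w^{2}$)
$v = - \frac{13}{8}$ ($v = \frac{3}{8} + 2 \left(-1\right) = \frac{3}{8} - 2 = - \frac{13}{8} \approx -1.625$)
$\left(c{\left(-9,-6 \right)} + v\right)^{2} = \left(- 6 \left(1 - 6\right) - \frac{13}{8}\right)^{2} = \left(\left(-6\right) \left(-5\right) - \frac{13}{8}\right)^{2} = \left(30 - \frac{13}{8}\right)^{2} = \left(\frac{227}{8}\right)^{2} = \frac{51529}{64}$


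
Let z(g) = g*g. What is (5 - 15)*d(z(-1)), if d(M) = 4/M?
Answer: -40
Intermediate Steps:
z(g) = g²
(5 - 15)*d(z(-1)) = (5 - 15)*(4/((-1)²)) = -40/1 = -40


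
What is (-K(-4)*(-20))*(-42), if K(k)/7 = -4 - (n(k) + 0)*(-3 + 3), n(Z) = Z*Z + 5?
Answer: 23520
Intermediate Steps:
n(Z) = 5 + Z² (n(Z) = Z² + 5 = 5 + Z²)
K(k) = -28 (K(k) = 7*(-4 - ((5 + k²) + 0)*(-3 + 3)) = 7*(-4 - (5 + k²)*0) = 7*(-4 - 1*0) = 7*(-4 + 0) = 7*(-4) = -28)
(-K(-4)*(-20))*(-42) = (-1*(-28)*(-20))*(-42) = (28*(-20))*(-42) = -560*(-42) = 23520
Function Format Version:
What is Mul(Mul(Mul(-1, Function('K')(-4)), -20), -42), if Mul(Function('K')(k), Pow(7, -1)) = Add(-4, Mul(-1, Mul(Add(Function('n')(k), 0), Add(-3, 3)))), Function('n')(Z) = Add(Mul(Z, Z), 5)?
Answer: 23520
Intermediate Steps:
Function('n')(Z) = Add(5, Pow(Z, 2)) (Function('n')(Z) = Add(Pow(Z, 2), 5) = Add(5, Pow(Z, 2)))
Function('K')(k) = -28 (Function('K')(k) = Mul(7, Add(-4, Mul(-1, Mul(Add(Add(5, Pow(k, 2)), 0), Add(-3, 3))))) = Mul(7, Add(-4, Mul(-1, Mul(Add(5, Pow(k, 2)), 0)))) = Mul(7, Add(-4, Mul(-1, 0))) = Mul(7, Add(-4, 0)) = Mul(7, -4) = -28)
Mul(Mul(Mul(-1, Function('K')(-4)), -20), -42) = Mul(Mul(Mul(-1, -28), -20), -42) = Mul(Mul(28, -20), -42) = Mul(-560, -42) = 23520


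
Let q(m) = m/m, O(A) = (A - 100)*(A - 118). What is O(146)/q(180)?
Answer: 1288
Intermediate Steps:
O(A) = (-118 + A)*(-100 + A) (O(A) = (-100 + A)*(-118 + A) = (-118 + A)*(-100 + A))
q(m) = 1
O(146)/q(180) = (11800 + 146² - 218*146)/1 = (11800 + 21316 - 31828)*1 = 1288*1 = 1288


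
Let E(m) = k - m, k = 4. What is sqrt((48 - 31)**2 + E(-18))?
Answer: sqrt(311) ≈ 17.635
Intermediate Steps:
E(m) = 4 - m
sqrt((48 - 31)**2 + E(-18)) = sqrt((48 - 31)**2 + (4 - 1*(-18))) = sqrt(17**2 + (4 + 18)) = sqrt(289 + 22) = sqrt(311)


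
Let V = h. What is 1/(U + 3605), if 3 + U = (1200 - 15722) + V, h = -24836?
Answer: -1/35756 ≈ -2.7967e-5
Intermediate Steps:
V = -24836
U = -39361 (U = -3 + ((1200 - 15722) - 24836) = -3 + (-14522 - 24836) = -3 - 39358 = -39361)
1/(U + 3605) = 1/(-39361 + 3605) = 1/(-35756) = -1/35756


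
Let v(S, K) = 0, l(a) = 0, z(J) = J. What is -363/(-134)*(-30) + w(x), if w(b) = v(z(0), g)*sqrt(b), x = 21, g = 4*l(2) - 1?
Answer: -5445/67 ≈ -81.269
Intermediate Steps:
g = -1 (g = 4*0 - 1 = 0 - 1 = -1)
w(b) = 0 (w(b) = 0*sqrt(b) = 0)
-363/(-134)*(-30) + w(x) = -363/(-134)*(-30) + 0 = -363*(-1/134)*(-30) + 0 = (363/134)*(-30) + 0 = -5445/67 + 0 = -5445/67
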